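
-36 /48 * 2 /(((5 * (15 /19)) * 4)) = -19 /200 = -0.10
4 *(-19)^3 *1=-27436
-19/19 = -1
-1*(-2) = 2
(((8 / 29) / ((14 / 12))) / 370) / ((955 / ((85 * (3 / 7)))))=1224 / 50211035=0.00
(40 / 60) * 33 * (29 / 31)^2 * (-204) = -3774408 / 961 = -3927.58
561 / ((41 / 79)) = 44319 / 41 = 1080.95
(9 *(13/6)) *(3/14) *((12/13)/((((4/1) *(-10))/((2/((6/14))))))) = -9/20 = -0.45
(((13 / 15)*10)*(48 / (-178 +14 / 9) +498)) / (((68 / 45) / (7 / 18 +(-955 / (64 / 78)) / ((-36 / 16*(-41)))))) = -77270862565 / 2213672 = -34906.19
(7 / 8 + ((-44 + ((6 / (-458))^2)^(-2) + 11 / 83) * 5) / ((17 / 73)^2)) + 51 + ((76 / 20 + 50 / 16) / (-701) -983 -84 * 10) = 85267386753087012283 / 27240116940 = 3130213682.30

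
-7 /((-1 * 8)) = 7 /8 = 0.88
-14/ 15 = -0.93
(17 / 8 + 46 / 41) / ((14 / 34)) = 18105 / 2296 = 7.89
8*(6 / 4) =12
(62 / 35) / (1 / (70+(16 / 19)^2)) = 1582612 / 12635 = 125.26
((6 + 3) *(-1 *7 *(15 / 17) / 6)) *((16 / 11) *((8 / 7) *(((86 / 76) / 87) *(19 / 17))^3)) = -3180280 / 67220791077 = -0.00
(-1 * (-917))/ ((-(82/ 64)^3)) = -30048256/ 68921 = -435.98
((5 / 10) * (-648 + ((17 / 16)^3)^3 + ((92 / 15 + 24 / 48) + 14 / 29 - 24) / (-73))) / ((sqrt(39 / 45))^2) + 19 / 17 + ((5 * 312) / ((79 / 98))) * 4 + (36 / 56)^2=1834376524079518989062261 / 248912176655561129984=7369.57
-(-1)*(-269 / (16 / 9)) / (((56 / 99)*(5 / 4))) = -239679 / 1120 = -214.00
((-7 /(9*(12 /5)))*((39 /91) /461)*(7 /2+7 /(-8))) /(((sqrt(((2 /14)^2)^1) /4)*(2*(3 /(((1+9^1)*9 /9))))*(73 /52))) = -0.03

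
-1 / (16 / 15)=-15 / 16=-0.94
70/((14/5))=25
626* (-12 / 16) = -939 / 2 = -469.50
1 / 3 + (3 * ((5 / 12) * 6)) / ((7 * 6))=43 / 84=0.51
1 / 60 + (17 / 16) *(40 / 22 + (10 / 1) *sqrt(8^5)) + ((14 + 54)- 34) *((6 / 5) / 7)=3593 / 462 + 1360 *sqrt(2)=1931.11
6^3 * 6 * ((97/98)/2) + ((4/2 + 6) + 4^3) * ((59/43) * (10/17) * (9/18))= 670.44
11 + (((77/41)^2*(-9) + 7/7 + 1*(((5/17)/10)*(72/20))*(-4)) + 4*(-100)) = -60035581/142885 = -420.17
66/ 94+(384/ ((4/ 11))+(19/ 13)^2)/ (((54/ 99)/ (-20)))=-924508519/ 23829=-38797.62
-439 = -439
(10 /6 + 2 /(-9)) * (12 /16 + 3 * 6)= 325 /12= 27.08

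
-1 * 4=-4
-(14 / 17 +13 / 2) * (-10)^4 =-1245000 / 17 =-73235.29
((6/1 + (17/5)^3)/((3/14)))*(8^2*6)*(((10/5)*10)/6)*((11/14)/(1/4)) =63788032/75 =850507.09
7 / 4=1.75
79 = 79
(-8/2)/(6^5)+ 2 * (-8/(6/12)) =-62209/1944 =-32.00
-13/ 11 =-1.18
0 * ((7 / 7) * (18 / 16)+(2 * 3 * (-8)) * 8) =0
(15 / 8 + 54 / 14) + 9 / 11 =4035 / 616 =6.55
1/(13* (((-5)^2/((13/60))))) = 1/1500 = 0.00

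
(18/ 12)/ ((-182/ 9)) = -27/ 364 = -0.07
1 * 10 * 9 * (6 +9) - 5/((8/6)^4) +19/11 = 3802009/2816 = 1350.15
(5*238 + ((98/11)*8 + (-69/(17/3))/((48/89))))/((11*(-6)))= -3706177/197472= -18.77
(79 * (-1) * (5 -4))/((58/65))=-5135/58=-88.53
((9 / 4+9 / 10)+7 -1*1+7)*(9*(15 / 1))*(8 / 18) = 969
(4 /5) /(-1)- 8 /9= -76 /45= -1.69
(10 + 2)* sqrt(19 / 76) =6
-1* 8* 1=-8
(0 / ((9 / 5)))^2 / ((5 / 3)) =0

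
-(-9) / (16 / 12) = 27 / 4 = 6.75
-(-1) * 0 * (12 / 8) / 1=0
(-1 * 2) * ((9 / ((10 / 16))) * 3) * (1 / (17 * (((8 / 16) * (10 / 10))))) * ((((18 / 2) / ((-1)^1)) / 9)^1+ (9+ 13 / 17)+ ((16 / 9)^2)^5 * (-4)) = 2375912314016608 / 186607535535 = 12732.13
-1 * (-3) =3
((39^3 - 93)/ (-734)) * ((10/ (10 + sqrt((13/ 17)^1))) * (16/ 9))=-268491200/ 1857387 + 1579360 * sqrt(221)/ 1857387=-131.91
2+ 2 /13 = 28 /13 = 2.15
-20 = -20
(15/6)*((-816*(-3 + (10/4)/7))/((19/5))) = 188700/133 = 1418.80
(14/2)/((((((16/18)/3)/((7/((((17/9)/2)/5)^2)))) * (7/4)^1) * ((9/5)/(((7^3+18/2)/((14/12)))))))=128304000/289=443958.48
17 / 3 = 5.67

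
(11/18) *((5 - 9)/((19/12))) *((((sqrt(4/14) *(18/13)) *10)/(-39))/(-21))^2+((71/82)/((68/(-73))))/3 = -321704966057/1037872238312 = -0.31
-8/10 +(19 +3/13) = 1198/65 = 18.43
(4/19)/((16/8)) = 0.11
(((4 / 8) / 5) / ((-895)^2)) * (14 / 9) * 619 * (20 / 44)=4333 / 79301475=0.00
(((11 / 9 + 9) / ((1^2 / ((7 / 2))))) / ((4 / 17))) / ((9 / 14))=19159 / 81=236.53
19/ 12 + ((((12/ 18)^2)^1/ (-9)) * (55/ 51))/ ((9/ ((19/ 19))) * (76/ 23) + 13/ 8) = 150824753/ 95360004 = 1.58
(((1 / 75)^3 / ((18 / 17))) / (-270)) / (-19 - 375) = 0.00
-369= -369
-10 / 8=-5 / 4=-1.25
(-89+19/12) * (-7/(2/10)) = 36715/12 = 3059.58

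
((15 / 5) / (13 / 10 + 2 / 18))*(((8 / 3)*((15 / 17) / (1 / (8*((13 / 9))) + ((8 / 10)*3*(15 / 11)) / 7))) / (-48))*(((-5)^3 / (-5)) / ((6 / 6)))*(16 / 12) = -20020000 / 3193161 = -6.27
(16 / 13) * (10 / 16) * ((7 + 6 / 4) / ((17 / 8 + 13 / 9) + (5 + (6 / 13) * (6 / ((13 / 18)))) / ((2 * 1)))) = 79560 / 97181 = 0.82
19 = 19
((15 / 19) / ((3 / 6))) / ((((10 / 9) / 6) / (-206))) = -33372 / 19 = -1756.42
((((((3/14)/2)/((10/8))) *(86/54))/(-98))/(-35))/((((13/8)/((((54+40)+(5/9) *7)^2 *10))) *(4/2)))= 133499692/113771385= 1.17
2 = 2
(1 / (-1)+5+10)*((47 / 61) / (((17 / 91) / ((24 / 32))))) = 89817 / 2074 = 43.31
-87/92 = -0.95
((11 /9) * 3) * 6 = 22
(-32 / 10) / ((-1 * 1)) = 16 / 5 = 3.20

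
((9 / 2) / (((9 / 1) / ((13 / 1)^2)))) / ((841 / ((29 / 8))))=169 / 464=0.36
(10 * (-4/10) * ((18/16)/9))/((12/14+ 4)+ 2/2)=-7/82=-0.09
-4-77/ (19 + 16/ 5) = -829/ 111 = -7.47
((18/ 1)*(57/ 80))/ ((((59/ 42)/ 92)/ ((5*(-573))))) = -2406396.05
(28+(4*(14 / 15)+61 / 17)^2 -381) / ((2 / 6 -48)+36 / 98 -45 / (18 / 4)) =953938664 / 182568525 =5.23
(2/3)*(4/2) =4/3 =1.33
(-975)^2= 950625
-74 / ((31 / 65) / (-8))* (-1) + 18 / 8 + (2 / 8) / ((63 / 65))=-2419342 / 1953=-1238.78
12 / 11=1.09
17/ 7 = 2.43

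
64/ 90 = 32/ 45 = 0.71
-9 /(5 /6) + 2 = -44 /5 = -8.80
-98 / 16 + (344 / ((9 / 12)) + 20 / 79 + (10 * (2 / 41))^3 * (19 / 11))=651142897369 / 1437416376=453.00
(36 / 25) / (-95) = -36 / 2375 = -0.02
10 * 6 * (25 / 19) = 1500 / 19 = 78.95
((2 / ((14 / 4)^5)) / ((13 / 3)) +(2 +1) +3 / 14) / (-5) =-1404969 / 2184910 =-0.64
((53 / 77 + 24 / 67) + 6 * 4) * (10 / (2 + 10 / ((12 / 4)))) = 1938225 / 41272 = 46.96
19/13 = 1.46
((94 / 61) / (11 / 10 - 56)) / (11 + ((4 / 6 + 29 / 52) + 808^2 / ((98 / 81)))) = -479024 / 9209225384157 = -0.00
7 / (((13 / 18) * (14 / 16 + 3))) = 1008 / 403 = 2.50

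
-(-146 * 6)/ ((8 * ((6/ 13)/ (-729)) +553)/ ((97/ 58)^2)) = 6509343789/ 1469152151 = 4.43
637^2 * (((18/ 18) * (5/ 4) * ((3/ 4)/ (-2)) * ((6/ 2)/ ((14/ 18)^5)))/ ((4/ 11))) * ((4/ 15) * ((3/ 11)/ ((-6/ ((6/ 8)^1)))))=89813529/ 1792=50119.16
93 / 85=1.09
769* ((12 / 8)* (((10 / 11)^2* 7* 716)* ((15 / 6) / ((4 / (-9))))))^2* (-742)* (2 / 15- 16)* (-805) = -130335139097758385437500 / 14641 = -8902065371064707700.12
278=278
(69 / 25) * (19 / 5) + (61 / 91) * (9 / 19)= 2335344 / 216125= 10.81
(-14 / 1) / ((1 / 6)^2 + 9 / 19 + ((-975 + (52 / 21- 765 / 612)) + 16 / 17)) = 284886 / 19785967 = 0.01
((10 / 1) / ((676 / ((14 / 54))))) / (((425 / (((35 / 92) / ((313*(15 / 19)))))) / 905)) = 168511 / 13402407096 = 0.00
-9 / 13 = -0.69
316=316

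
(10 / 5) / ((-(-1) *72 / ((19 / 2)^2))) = 361 / 144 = 2.51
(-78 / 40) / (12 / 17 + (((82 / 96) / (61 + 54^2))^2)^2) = -2.76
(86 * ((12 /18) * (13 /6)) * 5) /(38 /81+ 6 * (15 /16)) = 402480 /3949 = 101.92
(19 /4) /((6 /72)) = 57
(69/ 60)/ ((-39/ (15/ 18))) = -23/ 936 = -0.02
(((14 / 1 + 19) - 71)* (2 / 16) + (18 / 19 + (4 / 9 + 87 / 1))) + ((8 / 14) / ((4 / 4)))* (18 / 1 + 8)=471613 / 4788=98.50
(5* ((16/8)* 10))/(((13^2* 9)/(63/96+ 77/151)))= 140875/1837368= 0.08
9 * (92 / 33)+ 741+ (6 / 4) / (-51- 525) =766.09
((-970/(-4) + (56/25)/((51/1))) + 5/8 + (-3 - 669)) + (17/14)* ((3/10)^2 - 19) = -8064509/17850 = -451.79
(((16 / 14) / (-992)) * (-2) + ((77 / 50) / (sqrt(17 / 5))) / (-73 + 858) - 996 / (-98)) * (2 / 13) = 1.56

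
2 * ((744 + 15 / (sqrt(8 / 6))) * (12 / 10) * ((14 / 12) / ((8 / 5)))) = 105 * sqrt(3) / 8 + 1302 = 1324.73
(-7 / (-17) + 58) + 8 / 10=5033 / 85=59.21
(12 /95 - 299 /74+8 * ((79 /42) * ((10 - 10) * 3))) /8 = -27517 /56240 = -0.49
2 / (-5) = -2 / 5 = -0.40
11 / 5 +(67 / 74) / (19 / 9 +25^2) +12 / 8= 7729651 / 2088280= 3.70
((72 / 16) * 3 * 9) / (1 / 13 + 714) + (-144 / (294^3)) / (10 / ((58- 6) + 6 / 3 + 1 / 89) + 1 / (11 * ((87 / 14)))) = 3880713061184 / 22811437676629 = 0.17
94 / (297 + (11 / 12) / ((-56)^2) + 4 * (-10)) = 0.37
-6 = -6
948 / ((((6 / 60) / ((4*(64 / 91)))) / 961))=2332231680 / 91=25628919.56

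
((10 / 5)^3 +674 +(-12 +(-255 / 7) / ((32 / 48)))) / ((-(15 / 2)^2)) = -3446 / 315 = -10.94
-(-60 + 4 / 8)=119 / 2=59.50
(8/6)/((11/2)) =8/33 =0.24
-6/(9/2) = -4/3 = -1.33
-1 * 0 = 0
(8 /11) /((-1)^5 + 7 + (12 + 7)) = 8 /275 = 0.03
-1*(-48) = 48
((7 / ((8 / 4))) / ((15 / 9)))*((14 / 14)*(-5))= -21 / 2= -10.50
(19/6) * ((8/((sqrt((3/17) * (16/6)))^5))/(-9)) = -5491 * sqrt(34)/1728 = -18.53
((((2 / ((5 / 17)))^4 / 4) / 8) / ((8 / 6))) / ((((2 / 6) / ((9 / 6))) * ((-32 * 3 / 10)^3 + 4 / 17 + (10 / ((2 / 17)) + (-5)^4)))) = -1.29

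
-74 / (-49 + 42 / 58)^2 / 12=-31117 / 11760000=-0.00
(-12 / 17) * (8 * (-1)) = 96 / 17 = 5.65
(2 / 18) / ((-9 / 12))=-4 / 27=-0.15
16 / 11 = 1.45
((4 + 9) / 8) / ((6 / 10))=65 / 24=2.71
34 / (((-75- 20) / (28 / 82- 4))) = 1020 / 779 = 1.31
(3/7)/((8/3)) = 9/56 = 0.16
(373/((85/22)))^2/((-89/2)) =-134676872/643025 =-209.44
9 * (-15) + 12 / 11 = -1473 / 11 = -133.91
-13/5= -2.60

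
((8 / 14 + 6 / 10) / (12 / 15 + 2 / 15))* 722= 44403 / 49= 906.18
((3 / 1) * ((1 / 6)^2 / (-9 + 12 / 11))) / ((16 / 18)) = -0.01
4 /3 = 1.33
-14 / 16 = -0.88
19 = 19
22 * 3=66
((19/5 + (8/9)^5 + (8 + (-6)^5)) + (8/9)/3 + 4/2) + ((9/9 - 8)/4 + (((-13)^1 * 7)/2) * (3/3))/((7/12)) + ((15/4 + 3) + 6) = -9246599561/1180980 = -7829.60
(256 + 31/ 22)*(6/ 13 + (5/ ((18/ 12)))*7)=2627632/ 429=6125.02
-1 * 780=-780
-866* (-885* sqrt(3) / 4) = 383205* sqrt(3) / 2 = 331865.26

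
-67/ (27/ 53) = -3551/ 27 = -131.52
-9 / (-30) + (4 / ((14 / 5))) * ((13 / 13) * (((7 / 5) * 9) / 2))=93 / 10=9.30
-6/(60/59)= -59/10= -5.90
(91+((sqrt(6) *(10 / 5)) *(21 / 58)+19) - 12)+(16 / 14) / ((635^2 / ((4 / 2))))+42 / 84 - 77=21 *sqrt(6) / 29+121370757 / 5645150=23.27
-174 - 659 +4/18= -7495/9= -832.78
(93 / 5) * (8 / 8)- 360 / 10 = -87 / 5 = -17.40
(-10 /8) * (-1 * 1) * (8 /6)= 5 /3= 1.67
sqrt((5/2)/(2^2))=0.79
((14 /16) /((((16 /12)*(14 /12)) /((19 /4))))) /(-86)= -171 /5504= -0.03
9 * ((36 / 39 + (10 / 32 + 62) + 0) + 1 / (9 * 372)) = 11009113 / 19344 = 569.12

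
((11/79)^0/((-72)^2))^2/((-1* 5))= -1/134369280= -0.00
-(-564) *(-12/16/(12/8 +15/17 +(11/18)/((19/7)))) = -1229661/7580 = -162.22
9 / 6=3 / 2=1.50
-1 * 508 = -508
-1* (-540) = 540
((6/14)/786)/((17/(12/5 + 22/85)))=113/1325065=0.00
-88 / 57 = -1.54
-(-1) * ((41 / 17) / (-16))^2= 1681 / 73984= 0.02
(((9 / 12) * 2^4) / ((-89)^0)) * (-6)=-72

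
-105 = -105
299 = 299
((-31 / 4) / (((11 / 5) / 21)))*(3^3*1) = -87885 / 44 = -1997.39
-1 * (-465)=465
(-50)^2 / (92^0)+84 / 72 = 15007 / 6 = 2501.17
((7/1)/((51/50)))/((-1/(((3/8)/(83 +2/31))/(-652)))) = 217/4566608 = 0.00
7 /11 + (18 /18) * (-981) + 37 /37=-10773 /11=-979.36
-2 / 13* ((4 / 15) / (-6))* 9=4 / 65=0.06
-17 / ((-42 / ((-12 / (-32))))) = 17 / 112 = 0.15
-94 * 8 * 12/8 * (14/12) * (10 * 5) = -65800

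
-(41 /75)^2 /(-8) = 1681 /45000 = 0.04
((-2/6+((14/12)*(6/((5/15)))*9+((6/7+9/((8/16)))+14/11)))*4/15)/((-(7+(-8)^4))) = -192928/14216895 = -0.01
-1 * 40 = -40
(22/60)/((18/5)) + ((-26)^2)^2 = 49353419/108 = 456976.10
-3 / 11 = -0.27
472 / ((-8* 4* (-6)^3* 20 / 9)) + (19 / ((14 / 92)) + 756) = 11839133 / 13440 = 880.89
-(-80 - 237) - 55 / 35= 2208 / 7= 315.43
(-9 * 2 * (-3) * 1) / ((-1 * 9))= -6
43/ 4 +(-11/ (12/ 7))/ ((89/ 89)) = 13/ 3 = 4.33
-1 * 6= -6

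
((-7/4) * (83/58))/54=-0.05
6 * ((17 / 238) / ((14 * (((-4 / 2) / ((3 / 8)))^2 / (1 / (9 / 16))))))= 3 / 1568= 0.00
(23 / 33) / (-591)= -23 / 19503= -0.00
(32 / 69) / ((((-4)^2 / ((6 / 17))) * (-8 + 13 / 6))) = -24 / 13685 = -0.00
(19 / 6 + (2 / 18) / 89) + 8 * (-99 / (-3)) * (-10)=-4224205 / 1602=-2636.83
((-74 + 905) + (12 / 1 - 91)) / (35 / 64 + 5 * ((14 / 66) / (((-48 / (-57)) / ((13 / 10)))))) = 1588224 / 4613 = 344.29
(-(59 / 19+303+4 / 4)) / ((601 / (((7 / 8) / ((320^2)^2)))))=-8169 / 191579029504000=-0.00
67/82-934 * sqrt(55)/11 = 67/82-934 * sqrt(55)/11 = -628.89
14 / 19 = 0.74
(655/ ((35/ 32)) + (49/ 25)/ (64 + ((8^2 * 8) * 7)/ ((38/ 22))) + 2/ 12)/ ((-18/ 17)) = -217273456367/ 384048000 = -565.75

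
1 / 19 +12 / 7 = 235 / 133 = 1.77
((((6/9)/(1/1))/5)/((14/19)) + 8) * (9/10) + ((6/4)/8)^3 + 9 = 11733621/716800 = 16.37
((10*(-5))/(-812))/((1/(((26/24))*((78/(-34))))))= -4225/27608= -0.15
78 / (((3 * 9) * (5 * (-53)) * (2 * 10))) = -13 / 23850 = -0.00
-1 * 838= -838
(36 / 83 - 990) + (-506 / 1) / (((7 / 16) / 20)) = -14014298 / 581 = -24120.99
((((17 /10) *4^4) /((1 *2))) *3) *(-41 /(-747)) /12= 11152 /3735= 2.99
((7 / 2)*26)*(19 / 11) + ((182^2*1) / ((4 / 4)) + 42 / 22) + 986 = 376960 / 11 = 34269.09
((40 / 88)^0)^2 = 1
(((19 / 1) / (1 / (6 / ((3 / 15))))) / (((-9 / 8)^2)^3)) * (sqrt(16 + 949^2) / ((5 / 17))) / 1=169345024 * sqrt(900617) / 177147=907211.84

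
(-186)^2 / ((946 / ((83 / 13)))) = 1435734 / 6149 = 233.49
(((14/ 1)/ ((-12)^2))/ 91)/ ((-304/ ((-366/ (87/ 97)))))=5917/ 4125888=0.00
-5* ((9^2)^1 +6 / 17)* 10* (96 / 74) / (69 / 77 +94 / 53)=-2709131040 / 1370591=-1976.62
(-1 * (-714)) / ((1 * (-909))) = -238 / 303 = -0.79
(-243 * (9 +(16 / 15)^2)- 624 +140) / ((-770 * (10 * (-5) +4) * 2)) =-73687 / 1771000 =-0.04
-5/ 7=-0.71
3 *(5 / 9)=5 / 3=1.67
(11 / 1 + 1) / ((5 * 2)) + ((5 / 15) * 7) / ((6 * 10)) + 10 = 2023 / 180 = 11.24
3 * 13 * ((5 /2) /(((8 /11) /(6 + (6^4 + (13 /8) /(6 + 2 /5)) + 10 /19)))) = 13592270835 /77824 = 174653.97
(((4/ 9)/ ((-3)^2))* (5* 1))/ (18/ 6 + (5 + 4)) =5/ 243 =0.02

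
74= 74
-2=-2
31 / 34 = 0.91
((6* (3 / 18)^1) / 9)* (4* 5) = 20 / 9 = 2.22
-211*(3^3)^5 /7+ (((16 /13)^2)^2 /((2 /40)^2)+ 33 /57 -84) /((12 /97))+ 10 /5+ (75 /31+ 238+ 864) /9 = -1833519710378491043 /4239252108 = -432510184.27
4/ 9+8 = 76/ 9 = 8.44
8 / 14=4 / 7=0.57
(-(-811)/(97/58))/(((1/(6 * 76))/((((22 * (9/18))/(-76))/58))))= -53526/97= -551.81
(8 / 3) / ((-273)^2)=8 / 223587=0.00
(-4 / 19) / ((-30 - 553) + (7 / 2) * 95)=8 / 9519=0.00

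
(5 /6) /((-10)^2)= 1 /120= 0.01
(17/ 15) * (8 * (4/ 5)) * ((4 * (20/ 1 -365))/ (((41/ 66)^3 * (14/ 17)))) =-122303098368/ 2412235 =-50701.15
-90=-90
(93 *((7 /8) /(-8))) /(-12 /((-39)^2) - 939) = 47151 /4352704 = 0.01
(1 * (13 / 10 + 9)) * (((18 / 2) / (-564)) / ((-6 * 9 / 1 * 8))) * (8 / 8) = 103 / 270720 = 0.00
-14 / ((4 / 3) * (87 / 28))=-98 / 29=-3.38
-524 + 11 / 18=-9421 / 18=-523.39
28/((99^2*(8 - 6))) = 14/9801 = 0.00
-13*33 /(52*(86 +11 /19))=-627 /6580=-0.10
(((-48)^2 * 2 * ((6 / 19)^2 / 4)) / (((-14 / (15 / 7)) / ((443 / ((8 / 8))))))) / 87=-45930240 / 512981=-89.54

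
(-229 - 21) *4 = -1000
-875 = -875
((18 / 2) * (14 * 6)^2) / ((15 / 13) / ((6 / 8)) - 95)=-10192 / 15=-679.47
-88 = -88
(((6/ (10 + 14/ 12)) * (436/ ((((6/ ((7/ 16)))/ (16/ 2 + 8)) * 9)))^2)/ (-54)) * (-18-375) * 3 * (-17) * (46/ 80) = -366307.70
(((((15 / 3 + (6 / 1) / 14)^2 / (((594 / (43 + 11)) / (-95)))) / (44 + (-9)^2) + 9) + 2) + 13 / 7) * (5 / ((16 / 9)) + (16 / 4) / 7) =27631753 / 754600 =36.62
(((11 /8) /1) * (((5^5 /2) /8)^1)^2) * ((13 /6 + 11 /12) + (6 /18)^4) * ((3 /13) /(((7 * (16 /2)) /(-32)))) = -107744140625 /5031936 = -21412.06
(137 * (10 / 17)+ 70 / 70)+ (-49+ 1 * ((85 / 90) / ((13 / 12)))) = 22184 / 663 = 33.46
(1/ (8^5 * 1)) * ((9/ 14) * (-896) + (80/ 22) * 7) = -0.02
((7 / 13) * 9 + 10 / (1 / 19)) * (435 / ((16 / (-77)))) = -407898.25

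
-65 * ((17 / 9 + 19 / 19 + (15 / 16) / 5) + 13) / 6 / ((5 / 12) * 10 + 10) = -12.29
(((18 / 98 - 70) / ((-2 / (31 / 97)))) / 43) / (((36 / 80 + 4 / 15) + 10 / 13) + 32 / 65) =41359890 / 315356797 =0.13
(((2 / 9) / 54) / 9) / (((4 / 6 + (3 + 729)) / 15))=5 / 534114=0.00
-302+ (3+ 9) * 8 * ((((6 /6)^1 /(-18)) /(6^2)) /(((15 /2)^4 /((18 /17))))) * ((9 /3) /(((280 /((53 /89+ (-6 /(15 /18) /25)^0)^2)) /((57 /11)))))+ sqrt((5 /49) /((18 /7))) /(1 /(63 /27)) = -264204614586106 /874849696875+ sqrt(70) /18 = -301.54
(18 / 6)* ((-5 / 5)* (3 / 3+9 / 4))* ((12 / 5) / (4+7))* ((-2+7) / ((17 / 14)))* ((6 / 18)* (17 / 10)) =-273 / 55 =-4.96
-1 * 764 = -764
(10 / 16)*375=1875 / 8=234.38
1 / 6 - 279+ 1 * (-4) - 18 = -1805 / 6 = -300.83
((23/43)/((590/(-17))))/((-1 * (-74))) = -391/1877380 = -0.00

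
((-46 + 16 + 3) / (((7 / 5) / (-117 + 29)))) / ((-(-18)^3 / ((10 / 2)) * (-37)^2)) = 275 / 258741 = 0.00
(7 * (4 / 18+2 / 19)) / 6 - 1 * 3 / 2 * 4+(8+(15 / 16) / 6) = 41669 / 16416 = 2.54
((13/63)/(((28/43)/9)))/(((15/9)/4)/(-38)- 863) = -63726/19283117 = -0.00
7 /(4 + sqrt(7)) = 28 /9-7 * sqrt(7) /9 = 1.05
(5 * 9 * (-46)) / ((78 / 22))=-7590 / 13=-583.85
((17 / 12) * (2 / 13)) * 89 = 1513 / 78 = 19.40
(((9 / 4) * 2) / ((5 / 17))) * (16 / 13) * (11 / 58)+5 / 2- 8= -7271 / 3770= -1.93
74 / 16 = 4.62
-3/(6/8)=-4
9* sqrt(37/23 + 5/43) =9* sqrt(1687234)/989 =11.82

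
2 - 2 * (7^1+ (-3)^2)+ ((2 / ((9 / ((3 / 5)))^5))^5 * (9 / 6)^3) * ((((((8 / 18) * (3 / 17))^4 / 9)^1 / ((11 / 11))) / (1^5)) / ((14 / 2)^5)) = -287112685170255452018085122108459472655226 / 9570422839008515067269504070281982421875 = -30.00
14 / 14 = 1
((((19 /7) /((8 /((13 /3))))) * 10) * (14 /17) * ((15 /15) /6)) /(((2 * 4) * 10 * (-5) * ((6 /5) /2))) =-247 /29376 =-0.01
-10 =-10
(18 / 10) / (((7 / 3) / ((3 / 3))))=27 / 35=0.77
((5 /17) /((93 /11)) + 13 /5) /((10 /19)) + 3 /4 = 910039 /158100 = 5.76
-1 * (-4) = 4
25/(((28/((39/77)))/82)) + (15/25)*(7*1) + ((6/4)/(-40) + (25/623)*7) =41.53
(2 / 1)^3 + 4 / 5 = 8.80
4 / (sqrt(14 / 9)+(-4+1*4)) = 6*sqrt(14) / 7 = 3.21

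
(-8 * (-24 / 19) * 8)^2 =2359296 / 361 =6535.45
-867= -867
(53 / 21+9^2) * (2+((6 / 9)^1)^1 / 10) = 172.62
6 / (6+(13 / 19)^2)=2166 / 2335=0.93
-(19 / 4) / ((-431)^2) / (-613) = 19 / 455485972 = 0.00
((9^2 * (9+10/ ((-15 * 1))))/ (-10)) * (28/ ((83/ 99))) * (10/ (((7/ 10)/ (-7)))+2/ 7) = 18657540/ 83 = 224789.64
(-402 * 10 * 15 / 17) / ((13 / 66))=-18008.14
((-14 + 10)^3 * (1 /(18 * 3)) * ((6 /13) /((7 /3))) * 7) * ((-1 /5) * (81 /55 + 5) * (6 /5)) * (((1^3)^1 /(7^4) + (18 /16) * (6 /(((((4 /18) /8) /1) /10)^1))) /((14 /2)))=265863351808 /300425125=884.96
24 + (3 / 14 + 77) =1417 / 14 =101.21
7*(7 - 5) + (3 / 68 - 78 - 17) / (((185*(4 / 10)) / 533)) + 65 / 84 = -70712023 / 105672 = -669.17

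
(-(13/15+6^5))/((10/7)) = -816571/150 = -5443.81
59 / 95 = 0.62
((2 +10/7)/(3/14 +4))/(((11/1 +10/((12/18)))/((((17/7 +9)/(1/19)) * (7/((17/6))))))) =218880/13039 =16.79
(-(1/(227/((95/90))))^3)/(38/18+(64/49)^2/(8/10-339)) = -27848164169/583314825948589656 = -0.00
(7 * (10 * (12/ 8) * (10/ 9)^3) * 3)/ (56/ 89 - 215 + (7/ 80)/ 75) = -6230000000/ 3090781179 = -2.02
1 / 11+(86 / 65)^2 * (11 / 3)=6.51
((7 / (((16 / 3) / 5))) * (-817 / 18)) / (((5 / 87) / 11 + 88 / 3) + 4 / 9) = -27365415 / 2736224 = -10.00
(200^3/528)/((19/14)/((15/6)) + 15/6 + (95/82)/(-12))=5740000000/1116181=5142.54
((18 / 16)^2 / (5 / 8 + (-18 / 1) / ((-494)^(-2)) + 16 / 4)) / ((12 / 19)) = -513 / 1124516704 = -0.00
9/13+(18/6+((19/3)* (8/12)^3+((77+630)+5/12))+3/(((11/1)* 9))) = 33035449/46332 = 713.02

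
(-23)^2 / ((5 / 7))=3703 / 5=740.60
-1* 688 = -688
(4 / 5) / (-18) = -2 / 45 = -0.04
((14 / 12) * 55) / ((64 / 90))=90.23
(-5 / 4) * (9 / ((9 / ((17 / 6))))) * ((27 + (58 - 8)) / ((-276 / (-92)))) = -90.90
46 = 46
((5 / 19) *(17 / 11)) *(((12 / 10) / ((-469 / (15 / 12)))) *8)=-1020 / 98021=-0.01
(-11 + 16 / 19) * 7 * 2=-2702 / 19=-142.21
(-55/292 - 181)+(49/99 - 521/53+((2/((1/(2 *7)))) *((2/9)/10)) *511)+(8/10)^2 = 4905553099/38303100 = 128.07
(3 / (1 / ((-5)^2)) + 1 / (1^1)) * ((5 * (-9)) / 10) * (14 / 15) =-1596 / 5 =-319.20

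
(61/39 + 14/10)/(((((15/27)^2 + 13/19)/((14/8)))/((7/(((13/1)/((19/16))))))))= 138027267/41317120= 3.34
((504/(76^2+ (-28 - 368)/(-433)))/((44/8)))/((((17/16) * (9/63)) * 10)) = 6110496/584703185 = 0.01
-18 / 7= -2.57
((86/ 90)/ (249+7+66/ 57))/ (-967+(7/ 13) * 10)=-10621/ 2748594870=-0.00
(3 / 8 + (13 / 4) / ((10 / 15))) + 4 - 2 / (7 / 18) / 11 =8.78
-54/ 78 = -9/ 13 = -0.69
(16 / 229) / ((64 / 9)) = 9 / 916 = 0.01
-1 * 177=-177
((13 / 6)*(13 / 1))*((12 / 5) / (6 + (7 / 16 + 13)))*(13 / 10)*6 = 210912 / 7775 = 27.13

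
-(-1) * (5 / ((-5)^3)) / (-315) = 1 / 7875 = 0.00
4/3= 1.33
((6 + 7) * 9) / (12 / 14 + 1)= 63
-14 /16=-7 /8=-0.88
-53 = -53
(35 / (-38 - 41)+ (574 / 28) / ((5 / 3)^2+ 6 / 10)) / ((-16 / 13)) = -1756495 / 384256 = -4.57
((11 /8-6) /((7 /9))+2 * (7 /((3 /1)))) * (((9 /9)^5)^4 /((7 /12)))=-2.19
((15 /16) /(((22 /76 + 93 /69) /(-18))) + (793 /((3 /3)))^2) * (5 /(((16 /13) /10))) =25546571.92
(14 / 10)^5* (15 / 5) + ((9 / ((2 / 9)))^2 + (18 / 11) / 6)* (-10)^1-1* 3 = -1126956363 / 68750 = -16392.09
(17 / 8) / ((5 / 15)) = 51 / 8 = 6.38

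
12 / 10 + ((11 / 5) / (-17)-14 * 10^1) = -11809 / 85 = -138.93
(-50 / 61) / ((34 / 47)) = -1175 / 1037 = -1.13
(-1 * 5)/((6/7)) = -35/6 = -5.83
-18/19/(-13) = 18/247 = 0.07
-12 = -12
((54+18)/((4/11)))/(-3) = -66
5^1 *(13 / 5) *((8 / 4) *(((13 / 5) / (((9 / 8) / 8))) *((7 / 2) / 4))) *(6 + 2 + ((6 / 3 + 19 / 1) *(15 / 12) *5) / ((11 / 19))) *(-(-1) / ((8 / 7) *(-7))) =-12216841 / 990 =-12340.24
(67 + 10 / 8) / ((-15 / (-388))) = 8827 / 5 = 1765.40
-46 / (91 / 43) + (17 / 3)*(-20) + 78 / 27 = -108256 / 819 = -132.18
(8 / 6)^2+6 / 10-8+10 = 197 / 45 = 4.38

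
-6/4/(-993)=1/662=0.00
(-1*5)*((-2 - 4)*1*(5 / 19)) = 150 / 19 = 7.89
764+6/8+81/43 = 766.63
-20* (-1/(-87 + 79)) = -5/2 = -2.50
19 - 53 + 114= 80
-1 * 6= -6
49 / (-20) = -49 / 20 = -2.45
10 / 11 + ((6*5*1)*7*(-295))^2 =42215827510 / 11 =3837802500.91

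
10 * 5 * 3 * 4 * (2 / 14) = 600 / 7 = 85.71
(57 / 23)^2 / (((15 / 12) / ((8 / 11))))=103968 / 29095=3.57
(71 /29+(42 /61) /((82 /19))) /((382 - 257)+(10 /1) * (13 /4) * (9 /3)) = 378284 /32275405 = 0.01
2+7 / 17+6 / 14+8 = 1290 / 119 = 10.84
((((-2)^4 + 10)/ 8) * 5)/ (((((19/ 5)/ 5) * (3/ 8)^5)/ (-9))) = -25949.32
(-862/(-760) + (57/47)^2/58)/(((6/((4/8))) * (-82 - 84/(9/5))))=-146257/194745440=-0.00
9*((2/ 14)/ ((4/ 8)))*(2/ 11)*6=216/ 77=2.81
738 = 738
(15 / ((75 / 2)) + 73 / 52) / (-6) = -0.30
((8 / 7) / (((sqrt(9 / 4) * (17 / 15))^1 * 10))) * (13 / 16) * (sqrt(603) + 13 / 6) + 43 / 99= 26045 / 47124 + 39 * sqrt(67) / 238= 1.89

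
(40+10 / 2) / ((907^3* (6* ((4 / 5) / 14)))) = 525 / 2984570572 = 0.00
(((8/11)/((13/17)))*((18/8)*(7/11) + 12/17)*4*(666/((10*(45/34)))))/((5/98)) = 121311456/15125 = 8020.59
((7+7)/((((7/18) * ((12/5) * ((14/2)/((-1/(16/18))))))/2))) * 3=-405/28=-14.46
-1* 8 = -8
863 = 863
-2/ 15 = -0.13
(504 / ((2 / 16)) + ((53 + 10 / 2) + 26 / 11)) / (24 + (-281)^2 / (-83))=-3736328 / 846659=-4.41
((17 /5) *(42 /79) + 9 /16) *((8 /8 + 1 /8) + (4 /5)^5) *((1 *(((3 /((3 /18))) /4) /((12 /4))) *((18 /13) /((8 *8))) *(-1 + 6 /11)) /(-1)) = 14687793261 /289203200000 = 0.05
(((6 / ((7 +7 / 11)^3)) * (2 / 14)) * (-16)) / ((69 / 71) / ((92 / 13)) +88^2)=-189002 / 47525430015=-0.00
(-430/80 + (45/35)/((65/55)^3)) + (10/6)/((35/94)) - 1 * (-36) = 13243205/369096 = 35.88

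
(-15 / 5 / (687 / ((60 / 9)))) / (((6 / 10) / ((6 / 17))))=-200 / 11679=-0.02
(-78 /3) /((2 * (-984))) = 13 /984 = 0.01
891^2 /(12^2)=5513.06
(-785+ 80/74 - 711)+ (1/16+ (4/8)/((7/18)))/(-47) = -291167955/194768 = -1494.95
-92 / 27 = -3.41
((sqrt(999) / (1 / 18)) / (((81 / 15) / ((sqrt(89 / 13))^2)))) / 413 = 890*sqrt(111) / 5369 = 1.75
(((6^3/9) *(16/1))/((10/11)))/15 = 704/25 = 28.16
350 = 350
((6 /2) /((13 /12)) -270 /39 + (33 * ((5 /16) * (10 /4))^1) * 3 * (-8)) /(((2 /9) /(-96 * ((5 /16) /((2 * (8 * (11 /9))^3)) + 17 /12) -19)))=30795803335305 /70873088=434520.41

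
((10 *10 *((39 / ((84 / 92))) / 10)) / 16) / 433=1495 / 24248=0.06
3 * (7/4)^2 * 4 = 147/4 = 36.75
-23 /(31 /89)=-2047 /31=-66.03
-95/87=-1.09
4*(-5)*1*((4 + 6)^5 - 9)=-1999820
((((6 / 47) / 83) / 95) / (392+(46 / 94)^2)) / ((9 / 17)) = 0.00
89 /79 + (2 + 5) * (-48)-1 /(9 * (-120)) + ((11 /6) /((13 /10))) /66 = -371403473 /1109160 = -334.85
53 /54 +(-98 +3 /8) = -20875 /216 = -96.64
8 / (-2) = -4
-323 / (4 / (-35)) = 11305 / 4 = 2826.25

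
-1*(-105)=105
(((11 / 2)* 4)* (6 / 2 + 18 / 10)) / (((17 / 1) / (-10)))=-62.12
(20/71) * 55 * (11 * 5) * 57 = 3448500/71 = 48570.42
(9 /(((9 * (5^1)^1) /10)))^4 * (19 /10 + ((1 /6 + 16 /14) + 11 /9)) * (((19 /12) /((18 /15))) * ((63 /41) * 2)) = 106096 /369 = 287.52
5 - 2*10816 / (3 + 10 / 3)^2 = -192883 / 361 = -534.30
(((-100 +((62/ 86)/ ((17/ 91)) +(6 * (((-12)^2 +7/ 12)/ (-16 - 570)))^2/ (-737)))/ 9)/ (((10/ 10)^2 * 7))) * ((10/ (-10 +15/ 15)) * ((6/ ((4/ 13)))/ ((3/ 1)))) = 4624609567324955/ 419588084993616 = 11.02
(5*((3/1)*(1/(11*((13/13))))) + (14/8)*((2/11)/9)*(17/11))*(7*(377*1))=3742.82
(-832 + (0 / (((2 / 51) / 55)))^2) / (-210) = 416 / 105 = 3.96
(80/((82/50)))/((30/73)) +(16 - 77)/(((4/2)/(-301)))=2287603/246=9299.20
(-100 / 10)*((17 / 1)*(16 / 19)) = -2720 / 19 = -143.16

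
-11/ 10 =-1.10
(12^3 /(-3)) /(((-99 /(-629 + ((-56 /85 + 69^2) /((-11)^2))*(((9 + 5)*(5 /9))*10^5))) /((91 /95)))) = 170531412.21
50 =50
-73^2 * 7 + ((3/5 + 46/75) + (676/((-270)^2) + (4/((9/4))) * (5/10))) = -679808693/18225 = -37300.89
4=4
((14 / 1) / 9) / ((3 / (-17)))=-238 / 27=-8.81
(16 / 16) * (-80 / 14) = -40 / 7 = -5.71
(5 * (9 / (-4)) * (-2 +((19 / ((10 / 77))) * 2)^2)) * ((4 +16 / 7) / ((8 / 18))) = -1907024229 / 140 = -13621601.64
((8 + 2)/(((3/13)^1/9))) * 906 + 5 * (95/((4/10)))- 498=708059/2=354029.50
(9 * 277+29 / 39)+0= 97256 / 39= 2493.74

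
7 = 7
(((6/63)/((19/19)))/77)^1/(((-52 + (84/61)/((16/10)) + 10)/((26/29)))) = -6344/235355967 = -0.00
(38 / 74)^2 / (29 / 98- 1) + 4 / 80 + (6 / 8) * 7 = 4652653 / 944610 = 4.93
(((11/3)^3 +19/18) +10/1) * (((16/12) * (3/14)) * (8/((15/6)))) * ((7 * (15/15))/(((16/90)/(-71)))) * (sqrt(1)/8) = -231389/12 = -19282.42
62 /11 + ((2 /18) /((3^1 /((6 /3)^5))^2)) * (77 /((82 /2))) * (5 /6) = 2786026 /109593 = 25.42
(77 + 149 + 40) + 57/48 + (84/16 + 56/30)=65833/240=274.30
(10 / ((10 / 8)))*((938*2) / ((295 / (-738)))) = -11075904 / 295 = -37545.44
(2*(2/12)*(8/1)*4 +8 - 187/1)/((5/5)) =-505/3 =-168.33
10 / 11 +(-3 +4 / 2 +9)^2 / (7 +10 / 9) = 7066 / 803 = 8.80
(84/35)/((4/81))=243/5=48.60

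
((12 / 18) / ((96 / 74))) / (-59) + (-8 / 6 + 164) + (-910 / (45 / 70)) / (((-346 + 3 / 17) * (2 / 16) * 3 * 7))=12303484967 / 74921976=164.22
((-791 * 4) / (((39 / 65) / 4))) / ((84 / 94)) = -212440 / 9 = -23604.44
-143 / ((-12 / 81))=3861 / 4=965.25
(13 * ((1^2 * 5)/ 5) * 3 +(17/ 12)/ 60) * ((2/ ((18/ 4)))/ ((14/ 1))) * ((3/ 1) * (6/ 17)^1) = 1.31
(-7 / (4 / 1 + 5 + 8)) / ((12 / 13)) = -91 / 204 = -0.45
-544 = -544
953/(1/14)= 13342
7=7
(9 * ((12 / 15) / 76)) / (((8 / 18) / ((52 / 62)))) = 1053 / 5890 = 0.18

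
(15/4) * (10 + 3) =195/4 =48.75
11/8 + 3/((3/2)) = 27/8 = 3.38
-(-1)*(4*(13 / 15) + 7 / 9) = 191 / 45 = 4.24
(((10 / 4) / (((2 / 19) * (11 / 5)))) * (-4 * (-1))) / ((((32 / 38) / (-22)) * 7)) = -161.16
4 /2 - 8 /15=22 /15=1.47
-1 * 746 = -746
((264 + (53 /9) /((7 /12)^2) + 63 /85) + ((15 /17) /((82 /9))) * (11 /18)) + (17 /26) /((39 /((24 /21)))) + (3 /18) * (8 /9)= 879791732159 /3116802780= 282.27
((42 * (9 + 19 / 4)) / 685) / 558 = 77 / 50964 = 0.00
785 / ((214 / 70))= 27475 / 107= 256.78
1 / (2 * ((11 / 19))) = 19 / 22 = 0.86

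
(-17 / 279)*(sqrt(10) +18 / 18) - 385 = -107432 / 279 - 17*sqrt(10) / 279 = -385.25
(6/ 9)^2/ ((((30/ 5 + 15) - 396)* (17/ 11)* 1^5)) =-44/ 57375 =-0.00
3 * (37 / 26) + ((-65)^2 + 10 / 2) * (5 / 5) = 4234.27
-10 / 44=-5 / 22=-0.23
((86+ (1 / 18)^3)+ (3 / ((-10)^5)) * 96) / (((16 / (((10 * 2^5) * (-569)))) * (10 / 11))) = -9809734686983 / 9112500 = -1076514.09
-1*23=-23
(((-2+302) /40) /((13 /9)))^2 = 18225 /676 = 26.96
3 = 3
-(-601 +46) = 555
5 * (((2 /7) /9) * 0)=0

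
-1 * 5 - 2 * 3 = -11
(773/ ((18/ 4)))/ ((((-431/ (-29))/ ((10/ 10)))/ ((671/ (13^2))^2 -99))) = -106583778532/ 110788119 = -962.05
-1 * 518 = -518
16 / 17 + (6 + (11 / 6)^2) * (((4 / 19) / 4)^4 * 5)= 0.94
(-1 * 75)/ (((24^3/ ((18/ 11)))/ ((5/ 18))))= -125/ 50688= -0.00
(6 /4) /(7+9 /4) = 6 /37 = 0.16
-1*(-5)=5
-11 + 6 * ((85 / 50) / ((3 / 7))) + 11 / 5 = 15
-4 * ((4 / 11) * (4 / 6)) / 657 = -0.00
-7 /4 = -1.75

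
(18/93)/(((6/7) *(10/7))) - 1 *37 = -11421/310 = -36.84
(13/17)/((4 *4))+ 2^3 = 2189/272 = 8.05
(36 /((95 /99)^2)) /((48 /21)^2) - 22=-8384959 /577600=-14.52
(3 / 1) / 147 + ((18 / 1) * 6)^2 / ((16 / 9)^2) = 2893417 / 784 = 3690.58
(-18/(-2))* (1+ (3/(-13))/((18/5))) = 219/26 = 8.42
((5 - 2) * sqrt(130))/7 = 3 * sqrt(130)/7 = 4.89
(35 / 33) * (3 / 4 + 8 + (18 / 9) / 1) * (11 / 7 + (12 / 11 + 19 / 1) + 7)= 474505 / 1452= 326.79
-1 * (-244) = 244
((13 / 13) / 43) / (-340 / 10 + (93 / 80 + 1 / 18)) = -720 / 1014929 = -0.00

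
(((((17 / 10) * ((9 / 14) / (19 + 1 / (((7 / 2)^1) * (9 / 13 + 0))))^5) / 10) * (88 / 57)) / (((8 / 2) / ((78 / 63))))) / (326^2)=941819208759 / 30939202378843132688675200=0.00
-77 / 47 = -1.64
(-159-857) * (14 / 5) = -14224 / 5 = -2844.80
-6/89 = -0.07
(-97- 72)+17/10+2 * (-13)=-1933/10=-193.30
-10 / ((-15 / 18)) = 12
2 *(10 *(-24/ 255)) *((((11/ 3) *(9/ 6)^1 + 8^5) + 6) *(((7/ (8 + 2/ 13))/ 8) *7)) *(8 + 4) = -501132996/ 901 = -556196.44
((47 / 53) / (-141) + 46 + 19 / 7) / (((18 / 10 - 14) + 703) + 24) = 135530 / 1988931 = 0.07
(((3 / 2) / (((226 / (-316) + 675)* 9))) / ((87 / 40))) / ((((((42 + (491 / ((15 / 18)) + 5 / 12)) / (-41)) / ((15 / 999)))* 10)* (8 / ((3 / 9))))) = -161950 / 350905387299057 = -0.00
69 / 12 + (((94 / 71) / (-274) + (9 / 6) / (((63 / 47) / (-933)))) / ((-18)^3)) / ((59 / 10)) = 5.78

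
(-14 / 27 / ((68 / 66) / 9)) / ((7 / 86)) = -946 / 17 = -55.65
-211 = -211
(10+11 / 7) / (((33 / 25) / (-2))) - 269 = -22063 / 77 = -286.53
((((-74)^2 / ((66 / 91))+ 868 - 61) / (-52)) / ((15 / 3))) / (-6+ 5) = 275789 / 8580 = 32.14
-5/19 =-0.26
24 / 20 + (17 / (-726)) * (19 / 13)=55013 / 47190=1.17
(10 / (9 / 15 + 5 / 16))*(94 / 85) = 15040 / 1241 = 12.12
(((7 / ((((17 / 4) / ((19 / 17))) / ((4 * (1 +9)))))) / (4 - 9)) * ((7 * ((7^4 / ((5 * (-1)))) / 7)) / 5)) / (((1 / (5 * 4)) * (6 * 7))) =2919616 / 4335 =673.50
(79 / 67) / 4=79 / 268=0.29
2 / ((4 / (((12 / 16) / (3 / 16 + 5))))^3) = 54 / 571787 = 0.00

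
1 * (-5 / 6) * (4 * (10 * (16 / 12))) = -400 / 9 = -44.44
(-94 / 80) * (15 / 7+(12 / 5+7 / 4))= -41407 / 5600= -7.39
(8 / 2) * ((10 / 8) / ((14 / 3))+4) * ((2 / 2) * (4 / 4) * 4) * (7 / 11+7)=5736 / 11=521.45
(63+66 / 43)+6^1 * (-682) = -173181 / 43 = -4027.47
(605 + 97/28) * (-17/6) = -96543/56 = -1723.98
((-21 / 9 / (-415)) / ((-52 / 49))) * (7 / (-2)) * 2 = 0.04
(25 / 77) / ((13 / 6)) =150 / 1001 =0.15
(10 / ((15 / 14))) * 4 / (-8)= -14 / 3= -4.67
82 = 82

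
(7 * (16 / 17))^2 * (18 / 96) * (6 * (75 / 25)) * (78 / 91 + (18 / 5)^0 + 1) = 120960 / 289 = 418.55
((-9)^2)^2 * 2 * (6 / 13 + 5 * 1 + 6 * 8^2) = 66436686 / 13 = 5110514.31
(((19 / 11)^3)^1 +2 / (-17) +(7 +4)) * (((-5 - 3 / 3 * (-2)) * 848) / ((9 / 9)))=-923059872 / 22627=-40794.62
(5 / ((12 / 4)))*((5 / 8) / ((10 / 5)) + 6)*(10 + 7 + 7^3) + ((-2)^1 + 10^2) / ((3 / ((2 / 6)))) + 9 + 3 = 68587 / 18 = 3810.39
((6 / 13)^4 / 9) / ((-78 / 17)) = -408 / 371293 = -0.00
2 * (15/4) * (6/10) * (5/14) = 45/28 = 1.61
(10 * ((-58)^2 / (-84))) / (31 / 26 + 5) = -218660 / 3381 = -64.67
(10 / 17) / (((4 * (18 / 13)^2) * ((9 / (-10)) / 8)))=-8450 / 12393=-0.68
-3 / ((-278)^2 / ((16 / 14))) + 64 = 8655802 / 135247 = 64.00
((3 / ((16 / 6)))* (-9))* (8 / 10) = -81 / 10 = -8.10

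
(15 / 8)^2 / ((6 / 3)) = 225 / 128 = 1.76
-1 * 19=-19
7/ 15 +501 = 7522/ 15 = 501.47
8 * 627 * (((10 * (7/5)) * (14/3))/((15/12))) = 1310848/5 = 262169.60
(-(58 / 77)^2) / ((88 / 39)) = -32799 / 130438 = -0.25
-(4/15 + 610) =-610.27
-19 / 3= -6.33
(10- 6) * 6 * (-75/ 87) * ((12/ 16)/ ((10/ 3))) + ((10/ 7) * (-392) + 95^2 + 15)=245785/ 29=8475.34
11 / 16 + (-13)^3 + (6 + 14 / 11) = -2189.04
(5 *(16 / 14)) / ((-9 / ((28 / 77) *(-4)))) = 640 / 693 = 0.92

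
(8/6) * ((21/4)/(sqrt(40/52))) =7 * sqrt(130)/10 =7.98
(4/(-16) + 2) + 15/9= 41/12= 3.42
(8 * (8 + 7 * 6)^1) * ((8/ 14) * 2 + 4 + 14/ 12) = 53000/ 21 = 2523.81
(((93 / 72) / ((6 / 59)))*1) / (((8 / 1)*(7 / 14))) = 1829 / 576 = 3.18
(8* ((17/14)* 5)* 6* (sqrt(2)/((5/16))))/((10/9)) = 29376* sqrt(2)/35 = 1186.97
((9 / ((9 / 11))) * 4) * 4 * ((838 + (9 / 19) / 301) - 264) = 577757840 / 5719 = 101024.28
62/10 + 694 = 3501/5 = 700.20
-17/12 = -1.42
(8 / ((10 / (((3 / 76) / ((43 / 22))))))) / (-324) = -0.00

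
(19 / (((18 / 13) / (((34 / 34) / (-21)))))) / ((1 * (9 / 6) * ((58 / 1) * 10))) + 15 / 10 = 493043 / 328860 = 1.50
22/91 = 0.24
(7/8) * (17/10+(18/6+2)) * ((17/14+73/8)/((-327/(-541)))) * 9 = 902.54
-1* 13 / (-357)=13 / 357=0.04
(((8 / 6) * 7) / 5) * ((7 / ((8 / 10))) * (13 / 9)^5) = 18193357 / 177147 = 102.70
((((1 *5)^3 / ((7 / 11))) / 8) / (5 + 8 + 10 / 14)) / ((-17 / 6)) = -1375 / 2176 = -0.63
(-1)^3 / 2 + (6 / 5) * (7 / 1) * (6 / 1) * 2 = 1003 / 10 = 100.30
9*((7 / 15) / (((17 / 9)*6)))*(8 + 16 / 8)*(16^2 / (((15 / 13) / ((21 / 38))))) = 733824 / 1615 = 454.38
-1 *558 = -558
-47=-47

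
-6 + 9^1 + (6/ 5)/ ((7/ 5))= 27/ 7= 3.86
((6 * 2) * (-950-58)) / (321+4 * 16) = -1728 / 55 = -31.42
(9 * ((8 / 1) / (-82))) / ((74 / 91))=-1638 / 1517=-1.08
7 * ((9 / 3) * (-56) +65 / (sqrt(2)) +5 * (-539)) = -20041 +455 * sqrt(2) / 2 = -19719.27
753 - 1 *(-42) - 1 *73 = 722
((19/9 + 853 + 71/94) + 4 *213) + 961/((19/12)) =37208317/16074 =2314.81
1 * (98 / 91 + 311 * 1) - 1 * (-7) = 4148 / 13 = 319.08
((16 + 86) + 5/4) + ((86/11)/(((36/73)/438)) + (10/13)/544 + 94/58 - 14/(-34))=23853925525/3383952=7049.13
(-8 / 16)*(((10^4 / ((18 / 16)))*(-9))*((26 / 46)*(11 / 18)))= 2860000 / 207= 13816.43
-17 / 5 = -3.40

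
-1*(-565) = 565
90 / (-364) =-45 / 182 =-0.25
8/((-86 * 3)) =-4/129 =-0.03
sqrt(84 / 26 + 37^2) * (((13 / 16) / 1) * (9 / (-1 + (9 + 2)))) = 9 * sqrt(231907) / 160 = 27.09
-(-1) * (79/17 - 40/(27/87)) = -19009/153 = -124.24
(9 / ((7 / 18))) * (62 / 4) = 2511 / 7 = 358.71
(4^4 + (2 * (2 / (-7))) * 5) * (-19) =-33668 / 7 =-4809.71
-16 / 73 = -0.22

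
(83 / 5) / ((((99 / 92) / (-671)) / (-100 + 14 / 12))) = 138108514 / 135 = 1023026.03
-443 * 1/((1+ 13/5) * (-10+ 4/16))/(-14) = -2215/2457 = -0.90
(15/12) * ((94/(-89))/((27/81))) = -3.96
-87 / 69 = -29 / 23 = -1.26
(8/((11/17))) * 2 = 272/11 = 24.73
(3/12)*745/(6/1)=745/24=31.04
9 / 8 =1.12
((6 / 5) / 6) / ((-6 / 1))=-1 / 30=-0.03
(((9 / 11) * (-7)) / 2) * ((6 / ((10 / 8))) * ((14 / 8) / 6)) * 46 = -10143 / 55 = -184.42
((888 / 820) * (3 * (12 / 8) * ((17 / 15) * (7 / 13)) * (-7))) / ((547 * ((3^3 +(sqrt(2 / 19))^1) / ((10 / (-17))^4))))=-3348248400 / 19837169982487 +6526800 * sqrt(38) / 19837169982487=-0.00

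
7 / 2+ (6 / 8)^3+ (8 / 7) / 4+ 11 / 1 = 6813 / 448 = 15.21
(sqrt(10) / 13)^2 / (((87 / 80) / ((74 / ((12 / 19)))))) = 281200 / 44109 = 6.38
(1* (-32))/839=-32/839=-0.04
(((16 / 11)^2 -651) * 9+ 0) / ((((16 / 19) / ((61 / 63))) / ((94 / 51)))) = -12376.29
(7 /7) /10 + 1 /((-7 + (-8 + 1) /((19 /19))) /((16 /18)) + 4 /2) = 3 /110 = 0.03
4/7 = 0.57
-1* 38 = -38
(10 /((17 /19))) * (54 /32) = 2565 /136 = 18.86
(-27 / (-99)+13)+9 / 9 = 157 / 11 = 14.27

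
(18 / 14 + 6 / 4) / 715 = 0.00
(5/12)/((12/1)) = 5/144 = 0.03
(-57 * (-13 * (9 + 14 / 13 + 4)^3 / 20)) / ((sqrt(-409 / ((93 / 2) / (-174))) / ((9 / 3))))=1047971277 * sqrt(367691) / 80180360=7925.43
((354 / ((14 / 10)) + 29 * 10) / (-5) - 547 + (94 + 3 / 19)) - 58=-82382 / 133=-619.41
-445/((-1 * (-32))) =-445/32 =-13.91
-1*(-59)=59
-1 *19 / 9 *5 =-95 / 9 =-10.56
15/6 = 2.50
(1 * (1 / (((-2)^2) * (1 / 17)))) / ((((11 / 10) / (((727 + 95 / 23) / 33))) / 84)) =20011040 / 2783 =7190.46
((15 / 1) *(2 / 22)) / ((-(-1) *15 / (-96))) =-96 / 11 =-8.73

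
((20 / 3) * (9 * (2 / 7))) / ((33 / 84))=43.64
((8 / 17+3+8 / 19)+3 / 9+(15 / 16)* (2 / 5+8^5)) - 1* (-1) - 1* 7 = 238130587 / 7752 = 30718.60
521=521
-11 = -11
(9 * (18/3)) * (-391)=-21114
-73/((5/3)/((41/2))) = -8979/10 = -897.90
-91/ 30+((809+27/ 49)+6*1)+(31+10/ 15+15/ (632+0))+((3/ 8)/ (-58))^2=10553582793977/ 12501162240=844.21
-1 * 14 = -14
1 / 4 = 0.25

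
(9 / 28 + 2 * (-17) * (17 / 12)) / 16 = -4019 / 1344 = -2.99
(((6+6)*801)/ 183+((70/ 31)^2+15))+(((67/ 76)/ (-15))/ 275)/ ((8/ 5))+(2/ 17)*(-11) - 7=64.33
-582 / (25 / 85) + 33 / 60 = -7913 / 4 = -1978.25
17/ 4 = 4.25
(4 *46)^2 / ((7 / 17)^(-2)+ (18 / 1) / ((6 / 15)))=829472 / 1247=665.17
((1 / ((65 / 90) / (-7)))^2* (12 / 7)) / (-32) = -1701 / 338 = -5.03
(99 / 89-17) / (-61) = 1414 / 5429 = 0.26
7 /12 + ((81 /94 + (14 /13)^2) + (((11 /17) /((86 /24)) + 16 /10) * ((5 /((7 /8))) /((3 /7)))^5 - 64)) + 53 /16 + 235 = 16942770569956567 /22575022704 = 750509.57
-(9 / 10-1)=1 / 10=0.10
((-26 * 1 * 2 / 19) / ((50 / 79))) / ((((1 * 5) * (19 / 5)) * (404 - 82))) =-1027 / 1453025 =-0.00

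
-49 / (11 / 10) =-490 / 11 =-44.55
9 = 9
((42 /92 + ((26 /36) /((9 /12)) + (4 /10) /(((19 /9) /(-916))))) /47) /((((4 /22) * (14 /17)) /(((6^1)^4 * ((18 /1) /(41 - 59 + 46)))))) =-102548274939 /5032055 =-20379.01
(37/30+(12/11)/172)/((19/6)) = 17591/44935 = 0.39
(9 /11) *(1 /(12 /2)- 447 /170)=-1884 /935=-2.01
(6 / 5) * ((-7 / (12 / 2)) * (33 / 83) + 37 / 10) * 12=46.60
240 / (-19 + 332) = 240 / 313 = 0.77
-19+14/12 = -107/6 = -17.83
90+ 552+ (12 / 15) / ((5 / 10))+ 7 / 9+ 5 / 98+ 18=2921311 / 4410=662.43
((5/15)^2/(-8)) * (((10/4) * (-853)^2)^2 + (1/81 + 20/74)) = -45956150770.92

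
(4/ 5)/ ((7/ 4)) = 16/ 35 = 0.46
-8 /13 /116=-2 /377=-0.01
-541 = -541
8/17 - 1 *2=-26/17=-1.53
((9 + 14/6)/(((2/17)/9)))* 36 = 31212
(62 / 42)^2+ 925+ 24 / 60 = 2045312 / 2205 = 927.58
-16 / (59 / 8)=-128 / 59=-2.17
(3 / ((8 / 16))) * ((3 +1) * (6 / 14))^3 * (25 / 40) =6480 / 343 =18.89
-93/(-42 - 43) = 93/85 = 1.09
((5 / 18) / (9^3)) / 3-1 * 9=-354289 / 39366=-9.00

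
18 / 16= 9 / 8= 1.12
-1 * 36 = -36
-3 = -3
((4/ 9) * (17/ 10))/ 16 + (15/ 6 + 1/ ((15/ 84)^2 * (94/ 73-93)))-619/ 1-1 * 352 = -11674945129/ 12051000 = -968.79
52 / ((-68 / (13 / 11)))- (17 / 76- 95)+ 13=1518873 / 14212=106.87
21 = 21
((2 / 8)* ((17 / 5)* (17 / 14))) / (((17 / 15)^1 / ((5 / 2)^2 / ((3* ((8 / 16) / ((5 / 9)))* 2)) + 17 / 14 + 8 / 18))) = 36193 / 14112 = 2.56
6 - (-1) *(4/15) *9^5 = 78762/5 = 15752.40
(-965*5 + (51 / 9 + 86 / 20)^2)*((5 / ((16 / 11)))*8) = -46784089 / 360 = -129955.80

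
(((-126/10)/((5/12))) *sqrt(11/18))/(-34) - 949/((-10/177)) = 63 *sqrt(22)/425+ 167973/10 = 16798.00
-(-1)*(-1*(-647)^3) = 270840023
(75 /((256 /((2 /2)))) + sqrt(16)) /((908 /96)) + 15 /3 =39617 /7264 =5.45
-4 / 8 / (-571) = 1 / 1142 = 0.00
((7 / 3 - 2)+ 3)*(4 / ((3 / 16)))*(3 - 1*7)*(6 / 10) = -512 / 3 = -170.67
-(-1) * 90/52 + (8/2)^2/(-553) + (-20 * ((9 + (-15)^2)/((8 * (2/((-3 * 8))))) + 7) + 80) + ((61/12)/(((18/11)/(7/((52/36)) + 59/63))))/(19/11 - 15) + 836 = 1988469123215/255051342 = 7796.35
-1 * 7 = -7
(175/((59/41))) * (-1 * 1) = -121.61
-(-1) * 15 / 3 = 5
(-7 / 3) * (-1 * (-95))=-221.67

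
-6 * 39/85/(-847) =234/71995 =0.00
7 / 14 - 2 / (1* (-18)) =11 / 18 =0.61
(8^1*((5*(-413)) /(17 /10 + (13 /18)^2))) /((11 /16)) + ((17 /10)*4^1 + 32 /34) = -616454482 /57035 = -10808.35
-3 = -3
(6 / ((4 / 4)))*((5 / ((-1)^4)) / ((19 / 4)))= 120 / 19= 6.32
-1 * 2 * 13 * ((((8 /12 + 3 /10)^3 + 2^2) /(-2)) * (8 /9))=1721057 /30375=56.66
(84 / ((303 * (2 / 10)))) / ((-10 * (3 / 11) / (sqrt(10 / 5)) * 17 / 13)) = -2002 * sqrt(2) / 5151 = -0.55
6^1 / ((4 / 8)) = 12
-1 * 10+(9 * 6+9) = 53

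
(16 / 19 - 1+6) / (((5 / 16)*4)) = 4.67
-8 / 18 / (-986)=2 / 4437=0.00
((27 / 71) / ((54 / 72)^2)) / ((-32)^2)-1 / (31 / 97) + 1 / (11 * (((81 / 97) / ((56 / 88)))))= -4223409019 / 1380608064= -3.06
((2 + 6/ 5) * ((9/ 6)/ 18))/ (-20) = -1/ 75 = -0.01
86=86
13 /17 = 0.76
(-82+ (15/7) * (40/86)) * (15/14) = -182865/2107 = -86.79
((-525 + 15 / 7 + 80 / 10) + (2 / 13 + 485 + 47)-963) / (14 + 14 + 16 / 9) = -774531 / 24388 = -31.76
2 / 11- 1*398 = -4376 / 11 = -397.82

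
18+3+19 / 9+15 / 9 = 223 / 9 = 24.78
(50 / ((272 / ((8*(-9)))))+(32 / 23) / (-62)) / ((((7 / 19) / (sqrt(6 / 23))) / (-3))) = 9159729*sqrt(138) / 1951481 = 55.14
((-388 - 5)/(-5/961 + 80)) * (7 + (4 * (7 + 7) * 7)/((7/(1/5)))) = -11456081/128125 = -89.41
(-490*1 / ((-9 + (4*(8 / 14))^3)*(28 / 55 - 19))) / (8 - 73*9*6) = -660275 / 288348993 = -0.00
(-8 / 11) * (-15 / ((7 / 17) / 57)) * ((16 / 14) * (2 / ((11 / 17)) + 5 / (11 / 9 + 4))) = 278141760 / 39809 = 6986.91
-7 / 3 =-2.33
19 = 19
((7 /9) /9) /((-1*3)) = -7 /243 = -0.03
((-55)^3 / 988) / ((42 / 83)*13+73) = -2761825 / 1305148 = -2.12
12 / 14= 6 / 7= 0.86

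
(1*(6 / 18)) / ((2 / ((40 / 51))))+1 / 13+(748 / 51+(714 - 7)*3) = 4248254 / 1989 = 2135.87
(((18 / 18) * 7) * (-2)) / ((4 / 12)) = -42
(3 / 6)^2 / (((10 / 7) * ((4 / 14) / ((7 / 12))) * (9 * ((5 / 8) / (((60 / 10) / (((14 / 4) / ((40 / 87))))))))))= 0.05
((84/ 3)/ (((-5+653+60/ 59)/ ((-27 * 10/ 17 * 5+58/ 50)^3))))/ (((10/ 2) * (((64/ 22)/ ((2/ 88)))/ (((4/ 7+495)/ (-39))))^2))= -3730884312447815695501/ 91565950245120000000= -40.75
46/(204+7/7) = 46/205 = 0.22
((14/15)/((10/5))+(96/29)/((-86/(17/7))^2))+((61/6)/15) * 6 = 178769212/39411435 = 4.54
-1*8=-8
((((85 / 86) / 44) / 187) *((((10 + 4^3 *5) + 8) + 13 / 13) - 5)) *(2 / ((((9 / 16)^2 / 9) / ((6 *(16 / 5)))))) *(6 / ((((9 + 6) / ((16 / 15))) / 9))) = 21889024 / 130075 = 168.28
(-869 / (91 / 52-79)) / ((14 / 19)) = 33022 / 2163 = 15.27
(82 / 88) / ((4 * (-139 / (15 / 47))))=-615 / 1149808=-0.00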